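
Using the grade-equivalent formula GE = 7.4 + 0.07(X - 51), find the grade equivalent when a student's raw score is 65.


raw - median = 65 - 51 = 14
slope * diff = 0.07 * 14 = 0.98
GE = 7.4 + 0.98
GE = 8.38

8.38


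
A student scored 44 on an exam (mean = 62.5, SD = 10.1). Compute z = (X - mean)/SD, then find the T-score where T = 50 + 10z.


z = (X - mean) / SD = (44 - 62.5) / 10.1
z = -18.5 / 10.1
z = -1.8317
T-score = T = 50 + 10z
Carry z at full precision (z = -18.5 / 10.1) into the conversion:
T-score = 50 + 10 * (-18.5 / 10.1) = 50 + -185 / 10.1
T-score = 50 + -18.3168
T-score = 31.6832

31.6832


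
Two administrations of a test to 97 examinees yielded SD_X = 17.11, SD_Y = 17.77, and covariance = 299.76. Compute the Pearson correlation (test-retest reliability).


r = cov(X,Y) / (SD_X * SD_Y)
r = 299.76 / (17.11 * 17.77)
r = 299.76 / 304.0447
r = 0.9859

0.9859


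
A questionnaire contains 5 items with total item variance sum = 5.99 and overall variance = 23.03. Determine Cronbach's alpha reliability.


alpha = (k/(k-1)) * (1 - sum(si^2)/s_total^2)
= (5/4) * (1 - 5.99/23.03)
alpha = 0.9249

0.9249


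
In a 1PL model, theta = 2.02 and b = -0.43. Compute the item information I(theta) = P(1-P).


P = 1/(1+exp(-(2.02--0.43))) = 0.9206
I = P*(1-P) = 0.9206 * 0.0794
I = 0.0731

0.0731


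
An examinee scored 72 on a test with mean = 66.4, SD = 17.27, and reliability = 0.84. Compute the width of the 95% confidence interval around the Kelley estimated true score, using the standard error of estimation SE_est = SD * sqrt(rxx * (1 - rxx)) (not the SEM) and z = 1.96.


True score estimate = 0.84*72 + 0.16*66.4 = 71.104
SE_est = SD * sqrt(rxx * (1 - rxx)) = 17.27 * sqrt(0.84 * 0.16) = 17.27 * sqrt(0.1344) = 6.331287
CI = T_est +/- z * SE_est, so width = 2 * z * SE_est = 2 * 1.96 * 6.331287
Width = 24.8186

24.8186


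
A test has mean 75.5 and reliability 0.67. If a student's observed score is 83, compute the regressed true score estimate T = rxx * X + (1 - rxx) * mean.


T_est = rxx * X + (1 - rxx) * mean
T_est = 0.67 * 83 + 0.33 * 75.5
T_est = 55.61 + 24.915
T_est = 80.525

80.525


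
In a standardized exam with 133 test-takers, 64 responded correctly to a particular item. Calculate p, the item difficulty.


Item difficulty p = number correct / total examinees
p = 64 / 133
p = 0.4812

0.4812


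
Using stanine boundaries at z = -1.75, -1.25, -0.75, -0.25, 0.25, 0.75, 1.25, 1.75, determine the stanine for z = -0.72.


Stanine boundaries: [-1.75, -1.25, -0.75, -0.25, 0.25, 0.75, 1.25, 1.75]
z = -0.72
Check each boundary:
  z >= -1.75 -> could be stanine 2
  z >= -1.25 -> could be stanine 3
  z >= -0.75 -> could be stanine 4
  z < -0.25
  z < 0.25
  z < 0.75
  z < 1.25
  z < 1.75
Highest qualifying boundary gives stanine = 4

4


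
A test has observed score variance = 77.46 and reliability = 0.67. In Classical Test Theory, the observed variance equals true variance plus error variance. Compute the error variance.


var_true = rxx * var_obs = 0.67 * 77.46 = 51.8982
var_error = var_obs - var_true
var_error = 77.46 - 51.8982
var_error = 25.5618

25.5618


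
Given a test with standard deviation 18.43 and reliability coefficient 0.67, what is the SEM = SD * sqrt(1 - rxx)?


SEM = SD * sqrt(1 - rxx)
SEM = 18.43 * sqrt(1 - 0.67)
SEM = 18.43 * sqrt(0.33) = 18.43 * 0.574456
SEM = 10.5872

10.5872


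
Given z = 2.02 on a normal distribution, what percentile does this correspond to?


CDF(z) = 0.5 * (1 + erf(z/sqrt(2)))
erf(1.4284) = 0.9566
CDF = 0.9783
Percentile rank = 0.9783 * 100 = 97.83

97.83


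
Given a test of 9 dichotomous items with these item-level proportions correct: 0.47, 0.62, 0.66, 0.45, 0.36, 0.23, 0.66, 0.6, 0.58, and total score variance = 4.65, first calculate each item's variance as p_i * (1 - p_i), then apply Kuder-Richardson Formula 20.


For each item, compute p_i * q_i:
  Item 1: 0.47 * 0.53 = 0.2491
  Item 2: 0.62 * 0.38 = 0.2356
  Item 3: 0.66 * 0.34 = 0.2244
  Item 4: 0.45 * 0.55 = 0.2475
  Item 5: 0.36 * 0.64 = 0.2304
  Item 6: 0.23 * 0.77 = 0.1771
  Item 7: 0.66 * 0.34 = 0.2244
  Item 8: 0.6 * 0.4 = 0.24
  Item 9: 0.58 * 0.42 = 0.2436
Sum(p_i * q_i) = 0.2491 + 0.2356 + 0.2244 + 0.2475 + 0.2304 + 0.1771 + 0.2244 + 0.24 + 0.2436 = 2.0721
KR-20 = (k/(k-1)) * (1 - Sum(p_i*q_i) / Var_total)
= (9/8) * (1 - 2.0721/4.65)
= 1.125 * 0.5544
KR-20 = 0.6237

0.6237


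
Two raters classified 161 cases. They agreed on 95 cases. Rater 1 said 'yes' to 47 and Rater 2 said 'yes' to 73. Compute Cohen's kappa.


P_o = 95/161 = 0.590062
P_e = (47*73 + 114*88) / 25921 = 0.519386
kappa = (P_o - P_e) / (1 - P_e)
kappa = (0.590062 - 0.519386) / (1 - 0.519386)
kappa = 0.1471

0.1471


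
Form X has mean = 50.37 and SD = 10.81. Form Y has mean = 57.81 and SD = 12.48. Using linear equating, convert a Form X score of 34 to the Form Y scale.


slope = SD_Y / SD_X = 12.48 / 10.81 ~ 1.1545
intercept = mean_Y - slope * mean_X = 57.81 - (12.48 / 10.81) * 50.37 ~ -0.3415
Y = slope * X + intercept. To avoid rounding drift from the rounded slope/intercept, evaluate the equivalent form Y = mean_Y + SD_Y * (X - mean_X) / SD_X at full precision:
Y = 57.81 + 12.48 * (34 - 50.37) / 10.81
Y = 57.81 - 12.48 * 16.37 / 10.81
Y = 57.81 - 204.2976 / 10.81
Y = 57.81 - 18.8989
Y = 38.9111

38.9111


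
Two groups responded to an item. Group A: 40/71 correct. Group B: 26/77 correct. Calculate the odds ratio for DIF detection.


Odds_A = 40/31 = 1.2903
Odds_B = 26/51 = 0.5098
OR = Odds_A / Odds_B = 1.2903 / 0.5098
Exactly, OR = (40 * 51) / (31 * 26) = 2040 / 806
OR = 2.531

2.531


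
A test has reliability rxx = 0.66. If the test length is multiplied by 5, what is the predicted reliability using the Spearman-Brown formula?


r_new = (n * rxx) / (1 + (n-1) * rxx)
r_new = (5 * 0.66) / (1 + 4 * 0.66)
r_new = 3.3 / 3.64
r_new = 0.9066

0.9066


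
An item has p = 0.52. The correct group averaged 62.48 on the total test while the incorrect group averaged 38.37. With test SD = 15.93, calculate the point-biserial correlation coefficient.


q = 1 - p = 0.48
rpb = ((M1 - M0) / SD) * sqrt(p * q)
rpb = ((62.48 - 38.37) / 15.93) * sqrt(0.52 * 0.48)
rpb = 0.7561

0.7561


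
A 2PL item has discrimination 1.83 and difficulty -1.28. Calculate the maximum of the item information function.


For 2PL, max info at theta = b = -1.28
I_max = a^2 / 4 = 1.83^2 / 4
= 3.3489 / 4
I_max = 0.8372

0.8372


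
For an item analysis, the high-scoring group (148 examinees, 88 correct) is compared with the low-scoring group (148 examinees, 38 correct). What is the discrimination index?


p_upper = 88/148 = 0.5946
p_lower = 38/148 = 0.2568
D = 0.5946 - 0.2568 = 0.3378

0.3378


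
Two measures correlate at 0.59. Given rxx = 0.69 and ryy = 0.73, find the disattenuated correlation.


r_corrected = rxy / sqrt(rxx * ryy)
= 0.59 / sqrt(0.69 * 0.73)
= 0.59 / sqrt(0.5037)
= 0.59 / 0.709718
r_corrected = 0.8313

0.8313


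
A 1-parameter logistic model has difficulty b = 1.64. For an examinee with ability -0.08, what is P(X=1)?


theta - b = -0.08 - 1.64 = -1.72
exp(-(theta - b)) = exp(1.72) = 5.5845
P = 1 / (1 + 5.5845)
P = 0.1519

0.1519


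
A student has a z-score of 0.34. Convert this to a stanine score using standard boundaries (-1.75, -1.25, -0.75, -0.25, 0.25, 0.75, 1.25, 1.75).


Stanine boundaries: [-1.75, -1.25, -0.75, -0.25, 0.25, 0.75, 1.25, 1.75]
z = 0.34
Check each boundary:
  z >= -1.75 -> could be stanine 2
  z >= -1.25 -> could be stanine 3
  z >= -0.75 -> could be stanine 4
  z >= -0.25 -> could be stanine 5
  z >= 0.25 -> could be stanine 6
  z < 0.75
  z < 1.25
  z < 1.75
Highest qualifying boundary gives stanine = 6

6


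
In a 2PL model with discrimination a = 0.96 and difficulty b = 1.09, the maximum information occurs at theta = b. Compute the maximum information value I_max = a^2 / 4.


For 2PL, max info at theta = b = 1.09
I_max = a^2 / 4 = 0.96^2 / 4
= 0.9216 / 4
I_max = 0.2304

0.2304


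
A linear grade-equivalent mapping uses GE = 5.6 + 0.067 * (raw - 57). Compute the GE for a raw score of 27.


raw - median = 27 - 57 = -30
slope * diff = 0.067 * -30 = -2.01
GE = 5.6 + -2.01
GE = 3.59

3.59


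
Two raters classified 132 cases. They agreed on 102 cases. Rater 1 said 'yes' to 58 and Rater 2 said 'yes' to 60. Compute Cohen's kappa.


P_o = 102/132 = 0.772727
P_e = (58*60 + 74*72) / 17424 = 0.50551
kappa = (P_o - P_e) / (1 - P_e)
kappa = (0.772727 - 0.50551) / (1 - 0.50551)
kappa = 0.5404

0.5404


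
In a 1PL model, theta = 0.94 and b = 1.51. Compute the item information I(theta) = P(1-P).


P = 1/(1+exp(-(0.94-1.51))) = 0.3612
I = P*(1-P) = 0.3612 * 0.6388
I = 0.2307

0.2307


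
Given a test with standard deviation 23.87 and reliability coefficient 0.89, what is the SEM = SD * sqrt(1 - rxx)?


SEM = SD * sqrt(1 - rxx)
SEM = 23.87 * sqrt(1 - 0.89)
SEM = 23.87 * sqrt(0.11) = 23.87 * 0.331662
SEM = 7.9168

7.9168


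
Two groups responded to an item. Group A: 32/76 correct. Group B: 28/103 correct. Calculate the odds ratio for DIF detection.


Odds_A = 32/44 = 0.7273
Odds_B = 28/75 = 0.3733
OR = Odds_A / Odds_B = 0.7273 / 0.3733
Exactly, OR = (32 * 75) / (44 * 28) = 2400 / 1232
OR = 1.9481

1.9481


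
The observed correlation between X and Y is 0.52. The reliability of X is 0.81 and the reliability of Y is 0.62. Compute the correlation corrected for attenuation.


r_corrected = rxy / sqrt(rxx * ryy)
= 0.52 / sqrt(0.81 * 0.62)
= 0.52 / sqrt(0.5022)
= 0.52 / 0.708661
r_corrected = 0.7338

0.7338


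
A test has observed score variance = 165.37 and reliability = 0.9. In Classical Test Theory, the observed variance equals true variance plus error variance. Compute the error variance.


var_true = rxx * var_obs = 0.9 * 165.37 = 148.833
var_error = var_obs - var_true
var_error = 165.37 - 148.833
var_error = 16.537

16.537


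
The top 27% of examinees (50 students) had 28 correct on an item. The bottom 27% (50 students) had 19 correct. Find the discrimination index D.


p_upper = 28/50 = 0.56
p_lower = 19/50 = 0.38
D = 0.56 - 0.38 = 0.18

0.18


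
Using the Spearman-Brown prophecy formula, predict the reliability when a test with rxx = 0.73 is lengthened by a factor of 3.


r_new = (n * rxx) / (1 + (n-1) * rxx)
r_new = (3 * 0.73) / (1 + 2 * 0.73)
r_new = 2.19 / 2.46
r_new = 0.8902

0.8902


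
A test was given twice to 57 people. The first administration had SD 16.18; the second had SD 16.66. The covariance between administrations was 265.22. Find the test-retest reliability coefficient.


r = cov(X,Y) / (SD_X * SD_Y)
r = 265.22 / (16.18 * 16.66)
r = 265.22 / 269.5588
r = 0.9839

0.9839


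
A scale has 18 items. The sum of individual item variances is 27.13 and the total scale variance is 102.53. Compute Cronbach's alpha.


alpha = (k/(k-1)) * (1 - sum(si^2)/s_total^2)
= (18/17) * (1 - 27.13/102.53)
alpha = 0.7787

0.7787


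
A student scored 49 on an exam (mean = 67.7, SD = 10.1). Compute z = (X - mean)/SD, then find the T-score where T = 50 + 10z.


z = (X - mean) / SD = (49 - 67.7) / 10.1
z = -18.7 / 10.1
z = -1.8515
T-score = T = 50 + 10z
Carry z at full precision (z = -18.7 / 10.1) into the conversion:
T-score = 50 + 10 * (-18.7 / 10.1) = 50 + -187 / 10.1
T-score = 50 + -18.5149
T-score = 31.4851

31.4851


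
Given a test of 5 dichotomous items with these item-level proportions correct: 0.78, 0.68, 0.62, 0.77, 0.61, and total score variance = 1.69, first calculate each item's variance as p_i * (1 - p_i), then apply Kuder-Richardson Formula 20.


For each item, compute p_i * q_i:
  Item 1: 0.78 * 0.22 = 0.1716
  Item 2: 0.68 * 0.32 = 0.2176
  Item 3: 0.62 * 0.38 = 0.2356
  Item 4: 0.77 * 0.23 = 0.1771
  Item 5: 0.61 * 0.39 = 0.2379
Sum(p_i * q_i) = 0.1716 + 0.2176 + 0.2356 + 0.1771 + 0.2379 = 1.0398
KR-20 = (k/(k-1)) * (1 - Sum(p_i*q_i) / Var_total)
= (5/4) * (1 - 1.0398/1.69)
= 1.25 * 0.3847
KR-20 = 0.4809

0.4809


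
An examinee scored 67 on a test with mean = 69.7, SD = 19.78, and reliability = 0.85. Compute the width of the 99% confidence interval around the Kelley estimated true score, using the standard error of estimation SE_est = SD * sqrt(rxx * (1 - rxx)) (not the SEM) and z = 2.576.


True score estimate = 0.85*67 + 0.15*69.7 = 67.405
SE_est = SD * sqrt(rxx * (1 - rxx)) = 19.78 * sqrt(0.85 * 0.15) = 19.78 * sqrt(0.1275) = 7.062873
CI = T_est +/- z * SE_est, so width = 2 * z * SE_est = 2 * 2.576 * 7.062873
Width = 36.3879

36.3879


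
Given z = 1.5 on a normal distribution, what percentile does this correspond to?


CDF(z) = 0.5 * (1 + erf(z/sqrt(2)))
erf(1.0607) = 0.8664
CDF = 0.9332
Percentile rank = 0.9332 * 100 = 93.32

93.32


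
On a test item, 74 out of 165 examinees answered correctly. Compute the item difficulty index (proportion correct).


Item difficulty p = number correct / total examinees
p = 74 / 165
p = 0.4485

0.4485


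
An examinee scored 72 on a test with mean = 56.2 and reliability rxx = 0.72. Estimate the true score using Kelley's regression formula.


T_est = rxx * X + (1 - rxx) * mean
T_est = 0.72 * 72 + 0.28 * 56.2
T_est = 51.84 + 15.736
T_est = 67.576

67.576


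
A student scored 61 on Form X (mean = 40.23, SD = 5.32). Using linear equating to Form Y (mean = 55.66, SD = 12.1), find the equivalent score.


slope = SD_Y / SD_X = 12.1 / 5.32 ~ 2.2744
intercept = mean_Y - slope * mean_X = 55.66 - (12.1 / 5.32) * 40.23 ~ -35.8406
Y = slope * X + intercept. To avoid rounding drift from the rounded slope/intercept, evaluate the equivalent form Y = mean_Y + SD_Y * (X - mean_X) / SD_X at full precision:
Y = 55.66 + 12.1 * (61 - 40.23) / 5.32
Y = 55.66 + 12.1 * 20.77 / 5.32
Y = 55.66 + 251.317 / 5.32
Y = 55.66 + 47.24
Y = 102.9

102.9


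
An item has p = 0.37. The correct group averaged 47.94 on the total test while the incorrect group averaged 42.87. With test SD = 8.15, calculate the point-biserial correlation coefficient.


q = 1 - p = 0.63
rpb = ((M1 - M0) / SD) * sqrt(p * q)
rpb = ((47.94 - 42.87) / 8.15) * sqrt(0.37 * 0.63)
rpb = 0.3003

0.3003


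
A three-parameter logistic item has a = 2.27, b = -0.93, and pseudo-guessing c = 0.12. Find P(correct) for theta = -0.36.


logit = 2.27*(-0.36 - -0.93) = 1.2939
P* = 1/(1 + exp(-1.2939)) = 0.7848
P = 0.12 + (1 - 0.12) * 0.7848
P = 0.8106

0.8106


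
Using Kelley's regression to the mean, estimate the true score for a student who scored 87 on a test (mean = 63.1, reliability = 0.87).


T_est = rxx * X + (1 - rxx) * mean
T_est = 0.87 * 87 + 0.13 * 63.1
T_est = 75.69 + 8.203
T_est = 83.893

83.893


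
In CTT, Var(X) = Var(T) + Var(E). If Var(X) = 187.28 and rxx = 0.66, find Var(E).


var_true = rxx * var_obs = 0.66 * 187.28 = 123.6048
var_error = var_obs - var_true
var_error = 187.28 - 123.6048
var_error = 63.6752

63.6752


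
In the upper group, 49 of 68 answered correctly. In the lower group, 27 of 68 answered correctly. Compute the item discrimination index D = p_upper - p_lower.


p_upper = 49/68 = 0.7206
p_lower = 27/68 = 0.3971
D = 0.7206 - 0.3971 = 0.3235

0.3235


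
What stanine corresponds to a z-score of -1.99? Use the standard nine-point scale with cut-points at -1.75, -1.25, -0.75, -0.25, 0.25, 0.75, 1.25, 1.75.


Stanine boundaries: [-1.75, -1.25, -0.75, -0.25, 0.25, 0.75, 1.25, 1.75]
z = -1.99
Check each boundary:
  z < -1.75
  z < -1.25
  z < -0.75
  z < -0.25
  z < 0.25
  z < 0.75
  z < 1.25
  z < 1.75
Highest qualifying boundary gives stanine = 1

1


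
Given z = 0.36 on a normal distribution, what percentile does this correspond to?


CDF(z) = 0.5 * (1 + erf(z/sqrt(2)))
erf(0.2546) = 0.2812
CDF = 0.6406
Percentile rank = 0.6406 * 100 = 64.06

64.06


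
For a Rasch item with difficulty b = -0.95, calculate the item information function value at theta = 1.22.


P = 1/(1+exp(-(1.22--0.95))) = 0.8975
I = P*(1-P) = 0.8975 * 0.1025
I = 0.092

0.092


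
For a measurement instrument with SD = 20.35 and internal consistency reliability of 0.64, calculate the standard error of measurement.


SEM = SD * sqrt(1 - rxx)
SEM = 20.35 * sqrt(1 - 0.64)
SEM = 20.35 * sqrt(0.36) = 20.35 * 0.6
SEM = 12.21

12.21


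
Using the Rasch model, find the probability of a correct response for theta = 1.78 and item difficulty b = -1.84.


theta - b = 1.78 - -1.84 = 3.62
exp(-(theta - b)) = exp(-3.62) = 0.0268
P = 1 / (1 + 0.0268)
P = 0.9739

0.9739


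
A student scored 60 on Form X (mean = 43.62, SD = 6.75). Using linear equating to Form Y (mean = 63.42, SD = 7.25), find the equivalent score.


slope = SD_Y / SD_X = 7.25 / 6.75 ~ 1.0741
intercept = mean_Y - slope * mean_X = 63.42 - (7.25 / 6.75) * 43.62 ~ 16.5689
Y = slope * X + intercept. To avoid rounding drift from the rounded slope/intercept, evaluate the equivalent form Y = mean_Y + SD_Y * (X - mean_X) / SD_X at full precision:
Y = 63.42 + 7.25 * (60 - 43.62) / 6.75
Y = 63.42 + 7.25 * 16.38 / 6.75
Y = 63.42 + 118.755 / 6.75
Y = 63.42 + 17.5933
Y = 81.0133

81.0133


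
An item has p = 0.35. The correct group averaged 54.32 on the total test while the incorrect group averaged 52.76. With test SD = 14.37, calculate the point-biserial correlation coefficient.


q = 1 - p = 0.65
rpb = ((M1 - M0) / SD) * sqrt(p * q)
rpb = ((54.32 - 52.76) / 14.37) * sqrt(0.35 * 0.65)
rpb = 0.0518

0.0518


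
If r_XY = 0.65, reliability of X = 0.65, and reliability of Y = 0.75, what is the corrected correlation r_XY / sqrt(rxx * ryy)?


r_corrected = rxy / sqrt(rxx * ryy)
= 0.65 / sqrt(0.65 * 0.75)
= 0.65 / sqrt(0.4875)
= 0.65 / 0.698212
r_corrected = 0.9309

0.9309


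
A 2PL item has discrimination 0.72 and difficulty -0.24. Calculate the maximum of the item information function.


For 2PL, max info at theta = b = -0.24
I_max = a^2 / 4 = 0.72^2 / 4
= 0.5184 / 4
I_max = 0.1296

0.1296


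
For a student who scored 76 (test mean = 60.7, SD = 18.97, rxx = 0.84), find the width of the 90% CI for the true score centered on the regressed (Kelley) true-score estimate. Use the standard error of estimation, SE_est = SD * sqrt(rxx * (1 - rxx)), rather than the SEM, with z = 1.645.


True score estimate = 0.84*76 + 0.16*60.7 = 73.552
SE_est = SD * sqrt(rxx * (1 - rxx)) = 18.97 * sqrt(0.84 * 0.16) = 18.97 * sqrt(0.1344) = 6.954517
CI = T_est +/- z * SE_est, so width = 2 * z * SE_est = 2 * 1.645 * 6.954517
Width = 22.8804

22.8804


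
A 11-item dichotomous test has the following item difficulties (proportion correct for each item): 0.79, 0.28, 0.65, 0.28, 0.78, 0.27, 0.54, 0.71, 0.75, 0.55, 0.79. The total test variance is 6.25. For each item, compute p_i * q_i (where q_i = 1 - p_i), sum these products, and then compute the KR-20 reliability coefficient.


For each item, compute p_i * q_i:
  Item 1: 0.79 * 0.21 = 0.1659
  Item 2: 0.28 * 0.72 = 0.2016
  Item 3: 0.65 * 0.35 = 0.2275
  Item 4: 0.28 * 0.72 = 0.2016
  Item 5: 0.78 * 0.22 = 0.1716
  Item 6: 0.27 * 0.73 = 0.1971
  Item 7: 0.54 * 0.46 = 0.2484
  Item 8: 0.71 * 0.29 = 0.2059
  Item 9: 0.75 * 0.25 = 0.1875
  Item 10: 0.55 * 0.45 = 0.2475
  Item 11: 0.79 * 0.21 = 0.1659
Sum(p_i * q_i) = 0.1659 + 0.2016 + 0.2275 + 0.2016 + 0.1716 + 0.1971 + 0.2484 + 0.2059 + 0.1875 + 0.2475 + 0.1659 = 2.2205
KR-20 = (k/(k-1)) * (1 - Sum(p_i*q_i) / Var_total)
= (11/10) * (1 - 2.2205/6.25)
= 1.1 * 0.6447
KR-20 = 0.7092

0.7092


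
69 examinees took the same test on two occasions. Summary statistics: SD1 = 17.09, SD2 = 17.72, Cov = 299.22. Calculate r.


r = cov(X,Y) / (SD_X * SD_Y)
r = 299.22 / (17.09 * 17.72)
r = 299.22 / 302.8348
r = 0.9881

0.9881


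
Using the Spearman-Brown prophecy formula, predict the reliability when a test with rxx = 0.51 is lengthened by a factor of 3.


r_new = (n * rxx) / (1 + (n-1) * rxx)
r_new = (3 * 0.51) / (1 + 2 * 0.51)
r_new = 1.53 / 2.02
r_new = 0.7574

0.7574


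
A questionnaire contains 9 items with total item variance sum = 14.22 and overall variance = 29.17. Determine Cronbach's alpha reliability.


alpha = (k/(k-1)) * (1 - sum(si^2)/s_total^2)
= (9/8) * (1 - 14.22/29.17)
alpha = 0.5766

0.5766


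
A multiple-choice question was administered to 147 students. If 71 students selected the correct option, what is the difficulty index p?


Item difficulty p = number correct / total examinees
p = 71 / 147
p = 0.483

0.483


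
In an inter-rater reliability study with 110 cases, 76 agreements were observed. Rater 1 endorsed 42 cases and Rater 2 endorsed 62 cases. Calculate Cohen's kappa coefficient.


P_o = 76/110 = 0.690909
P_e = (42*62 + 68*48) / 12100 = 0.484959
kappa = (P_o - P_e) / (1 - P_e)
kappa = (0.690909 - 0.484959) / (1 - 0.484959)
kappa = 0.3999

0.3999


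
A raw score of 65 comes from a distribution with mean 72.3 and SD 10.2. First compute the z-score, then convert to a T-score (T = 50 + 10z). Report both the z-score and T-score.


z = (X - mean) / SD = (65 - 72.3) / 10.2
z = -7.3 / 10.2
z = -0.7157
T-score = T = 50 + 10z
Carry z at full precision (z = -7.3 / 10.2) into the conversion:
T-score = 50 + 10 * (-7.3 / 10.2) = 50 + -73 / 10.2
T-score = 50 + -7.1569
T-score = 42.8431

42.8431


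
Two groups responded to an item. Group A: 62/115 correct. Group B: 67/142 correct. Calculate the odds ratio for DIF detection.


Odds_A = 62/53 = 1.1698
Odds_B = 67/75 = 0.8933
OR = Odds_A / Odds_B = 1.1698 / 0.8933
Exactly, OR = (62 * 75) / (53 * 67) = 4650 / 3551
OR = 1.3095

1.3095


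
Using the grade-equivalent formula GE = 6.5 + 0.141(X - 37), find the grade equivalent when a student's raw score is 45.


raw - median = 45 - 37 = 8
slope * diff = 0.141 * 8 = 1.128
GE = 6.5 + 1.128
GE = 7.628

7.628


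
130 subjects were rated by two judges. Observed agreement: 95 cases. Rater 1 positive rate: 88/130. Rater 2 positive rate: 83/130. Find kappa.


P_o = 95/130 = 0.730769
P_e = (88*83 + 42*47) / 16900 = 0.548994
kappa = (P_o - P_e) / (1 - P_e)
kappa = (0.730769 - 0.548994) / (1 - 0.548994)
kappa = 0.403

0.403


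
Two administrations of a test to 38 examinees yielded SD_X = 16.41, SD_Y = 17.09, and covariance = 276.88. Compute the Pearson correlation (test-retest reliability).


r = cov(X,Y) / (SD_X * SD_Y)
r = 276.88 / (16.41 * 17.09)
r = 276.88 / 280.4469
r = 0.9873

0.9873


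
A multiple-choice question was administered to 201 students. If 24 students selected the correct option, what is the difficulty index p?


Item difficulty p = number correct / total examinees
p = 24 / 201
p = 0.1194

0.1194


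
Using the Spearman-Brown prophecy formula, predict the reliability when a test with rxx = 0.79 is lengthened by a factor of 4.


r_new = (n * rxx) / (1 + (n-1) * rxx)
r_new = (4 * 0.79) / (1 + 3 * 0.79)
r_new = 3.16 / 3.37
r_new = 0.9377

0.9377


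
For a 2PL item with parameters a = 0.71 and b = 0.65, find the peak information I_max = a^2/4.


For 2PL, max info at theta = b = 0.65
I_max = a^2 / 4 = 0.71^2 / 4
= 0.5041 / 4
I_max = 0.126

0.126


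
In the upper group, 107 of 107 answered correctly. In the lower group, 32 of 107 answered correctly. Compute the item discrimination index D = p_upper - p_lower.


p_upper = 107/107 = 1.0
p_lower = 32/107 = 0.2991
D = 1.0 - 0.2991 = 0.7009

0.7009


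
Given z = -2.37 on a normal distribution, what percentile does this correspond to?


CDF(z) = 0.5 * (1 + erf(z/sqrt(2)))
erf(-1.6758) = -0.9822
CDF = 0.0089
Percentile rank = 0.0089 * 100 = 0.89

0.89


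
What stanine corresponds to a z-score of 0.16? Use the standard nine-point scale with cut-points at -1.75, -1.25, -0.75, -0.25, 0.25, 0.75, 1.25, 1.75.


Stanine boundaries: [-1.75, -1.25, -0.75, -0.25, 0.25, 0.75, 1.25, 1.75]
z = 0.16
Check each boundary:
  z >= -1.75 -> could be stanine 2
  z >= -1.25 -> could be stanine 3
  z >= -0.75 -> could be stanine 4
  z >= -0.25 -> could be stanine 5
  z < 0.25
  z < 0.75
  z < 1.25
  z < 1.75
Highest qualifying boundary gives stanine = 5

5


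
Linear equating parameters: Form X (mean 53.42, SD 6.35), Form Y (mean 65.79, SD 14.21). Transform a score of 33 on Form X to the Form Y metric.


slope = SD_Y / SD_X = 14.21 / 6.35 ~ 2.2378
intercept = mean_Y - slope * mean_X = 65.79 - (14.21 / 6.35) * 53.42 ~ -53.753
Y = slope * X + intercept. To avoid rounding drift from the rounded slope/intercept, evaluate the equivalent form Y = mean_Y + SD_Y * (X - mean_X) / SD_X at full precision:
Y = 65.79 + 14.21 * (33 - 53.42) / 6.35
Y = 65.79 - 14.21 * 20.42 / 6.35
Y = 65.79 - 290.1682 / 6.35
Y = 65.79 - 45.6958
Y = 20.0942

20.0942


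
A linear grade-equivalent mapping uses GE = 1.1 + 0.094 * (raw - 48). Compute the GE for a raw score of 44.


raw - median = 44 - 48 = -4
slope * diff = 0.094 * -4 = -0.376
GE = 1.1 + -0.376
GE = 0.724

0.724


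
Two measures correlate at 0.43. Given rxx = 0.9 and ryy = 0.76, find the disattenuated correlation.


r_corrected = rxy / sqrt(rxx * ryy)
= 0.43 / sqrt(0.9 * 0.76)
= 0.43 / sqrt(0.684)
= 0.43 / 0.827043
r_corrected = 0.5199

0.5199


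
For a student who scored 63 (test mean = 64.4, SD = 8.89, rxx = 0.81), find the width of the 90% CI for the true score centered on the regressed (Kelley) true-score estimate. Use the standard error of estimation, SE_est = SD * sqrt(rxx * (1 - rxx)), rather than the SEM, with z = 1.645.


True score estimate = 0.81*63 + 0.19*64.4 = 63.266
SE_est = SD * sqrt(rxx * (1 - rxx)) = 8.89 * sqrt(0.81 * 0.19) = 8.89 * sqrt(0.1539) = 3.487555
CI = T_est +/- z * SE_est, so width = 2 * z * SE_est = 2 * 1.645 * 3.487555
Width = 11.4741

11.4741


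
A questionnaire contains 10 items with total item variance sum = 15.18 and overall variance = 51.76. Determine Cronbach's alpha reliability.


alpha = (k/(k-1)) * (1 - sum(si^2)/s_total^2)
= (10/9) * (1 - 15.18/51.76)
alpha = 0.7852

0.7852


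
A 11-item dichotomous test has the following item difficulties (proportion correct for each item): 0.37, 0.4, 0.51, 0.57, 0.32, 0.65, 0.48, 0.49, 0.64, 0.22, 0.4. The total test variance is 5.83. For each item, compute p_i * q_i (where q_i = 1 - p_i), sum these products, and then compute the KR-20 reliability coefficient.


For each item, compute p_i * q_i:
  Item 1: 0.37 * 0.63 = 0.2331
  Item 2: 0.4 * 0.6 = 0.24
  Item 3: 0.51 * 0.49 = 0.2499
  Item 4: 0.57 * 0.43 = 0.2451
  Item 5: 0.32 * 0.68 = 0.2176
  Item 6: 0.65 * 0.35 = 0.2275
  Item 7: 0.48 * 0.52 = 0.2496
  Item 8: 0.49 * 0.51 = 0.2499
  Item 9: 0.64 * 0.36 = 0.2304
  Item 10: 0.22 * 0.78 = 0.1716
  Item 11: 0.4 * 0.6 = 0.24
Sum(p_i * q_i) = 0.2331 + 0.24 + 0.2499 + 0.2451 + 0.2176 + 0.2275 + 0.2496 + 0.2499 + 0.2304 + 0.1716 + 0.24 = 2.5547
KR-20 = (k/(k-1)) * (1 - Sum(p_i*q_i) / Var_total)
= (11/10) * (1 - 2.5547/5.83)
= 1.1 * 0.5618
KR-20 = 0.618

0.618


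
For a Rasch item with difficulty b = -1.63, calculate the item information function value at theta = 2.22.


P = 1/(1+exp(-(2.22--1.63))) = 0.9792
I = P*(1-P) = 0.9792 * 0.0208
I = 0.0204

0.0204


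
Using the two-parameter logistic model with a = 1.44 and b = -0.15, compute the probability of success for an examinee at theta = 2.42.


a*(theta - b) = 1.44 * (2.42 - -0.15) = 3.7008
exp(-3.7008) = 0.0247
P = 1 / (1 + 0.0247)
P = 0.9759

0.9759


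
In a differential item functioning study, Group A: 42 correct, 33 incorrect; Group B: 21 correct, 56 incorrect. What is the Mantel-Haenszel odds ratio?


Odds_A = 42/33 = 1.2727
Odds_B = 21/56 = 0.375
OR = Odds_A / Odds_B = 1.2727 / 0.375
Exactly, OR = (42 * 56) / (33 * 21) = 2352 / 693
OR = 3.3939

3.3939


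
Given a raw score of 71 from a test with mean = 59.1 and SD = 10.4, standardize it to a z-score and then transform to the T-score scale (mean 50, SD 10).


z = (X - mean) / SD = (71 - 59.1) / 10.4
z = 11.9 / 10.4
z = 1.1442
T-score = T = 50 + 10z
Carry z at full precision (z = 11.9 / 10.4) into the conversion:
T-score = 50 + 10 * (11.9 / 10.4) = 50 + 119 / 10.4
T-score = 50 + 11.4423
T-score = 61.4423

61.4423


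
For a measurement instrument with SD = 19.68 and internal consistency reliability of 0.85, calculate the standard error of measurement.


SEM = SD * sqrt(1 - rxx)
SEM = 19.68 * sqrt(1 - 0.85)
SEM = 19.68 * sqrt(0.15) = 19.68 * 0.387298
SEM = 7.622

7.622


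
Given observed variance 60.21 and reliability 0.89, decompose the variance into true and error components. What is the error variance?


var_true = rxx * var_obs = 0.89 * 60.21 = 53.5869
var_error = var_obs - var_true
var_error = 60.21 - 53.5869
var_error = 6.6231

6.6231


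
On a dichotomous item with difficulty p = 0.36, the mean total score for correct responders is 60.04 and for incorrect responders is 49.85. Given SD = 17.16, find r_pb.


q = 1 - p = 0.64
rpb = ((M1 - M0) / SD) * sqrt(p * q)
rpb = ((60.04 - 49.85) / 17.16) * sqrt(0.36 * 0.64)
rpb = 0.285

0.285


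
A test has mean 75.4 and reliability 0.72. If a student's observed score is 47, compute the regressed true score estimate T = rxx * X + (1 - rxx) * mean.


T_est = rxx * X + (1 - rxx) * mean
T_est = 0.72 * 47 + 0.28 * 75.4
T_est = 33.84 + 21.112
T_est = 54.952

54.952


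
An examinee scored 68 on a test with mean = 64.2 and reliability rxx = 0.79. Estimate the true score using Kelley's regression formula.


T_est = rxx * X + (1 - rxx) * mean
T_est = 0.79 * 68 + 0.21 * 64.2
T_est = 53.72 + 13.482
T_est = 67.202

67.202


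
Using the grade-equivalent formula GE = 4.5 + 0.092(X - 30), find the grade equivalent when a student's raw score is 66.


raw - median = 66 - 30 = 36
slope * diff = 0.092 * 36 = 3.312
GE = 4.5 + 3.312
GE = 7.812

7.812


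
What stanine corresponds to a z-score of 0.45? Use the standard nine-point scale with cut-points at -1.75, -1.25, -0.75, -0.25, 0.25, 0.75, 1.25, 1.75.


Stanine boundaries: [-1.75, -1.25, -0.75, -0.25, 0.25, 0.75, 1.25, 1.75]
z = 0.45
Check each boundary:
  z >= -1.75 -> could be stanine 2
  z >= -1.25 -> could be stanine 3
  z >= -0.75 -> could be stanine 4
  z >= -0.25 -> could be stanine 5
  z >= 0.25 -> could be stanine 6
  z < 0.75
  z < 1.25
  z < 1.75
Highest qualifying boundary gives stanine = 6

6


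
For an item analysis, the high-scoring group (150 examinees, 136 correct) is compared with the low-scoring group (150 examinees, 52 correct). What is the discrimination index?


p_upper = 136/150 = 0.9067
p_lower = 52/150 = 0.3467
D = 0.9067 - 0.3467 = 0.56

0.56


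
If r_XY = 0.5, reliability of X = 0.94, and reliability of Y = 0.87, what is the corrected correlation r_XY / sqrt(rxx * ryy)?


r_corrected = rxy / sqrt(rxx * ryy)
= 0.5 / sqrt(0.94 * 0.87)
= 0.5 / sqrt(0.8178)
= 0.5 / 0.904323
r_corrected = 0.5529

0.5529


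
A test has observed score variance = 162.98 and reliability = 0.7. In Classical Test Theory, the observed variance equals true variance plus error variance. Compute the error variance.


var_true = rxx * var_obs = 0.7 * 162.98 = 114.086
var_error = var_obs - var_true
var_error = 162.98 - 114.086
var_error = 48.894

48.894


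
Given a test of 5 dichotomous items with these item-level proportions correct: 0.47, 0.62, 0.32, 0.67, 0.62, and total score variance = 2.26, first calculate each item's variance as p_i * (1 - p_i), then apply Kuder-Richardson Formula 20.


For each item, compute p_i * q_i:
  Item 1: 0.47 * 0.53 = 0.2491
  Item 2: 0.62 * 0.38 = 0.2356
  Item 3: 0.32 * 0.68 = 0.2176
  Item 4: 0.67 * 0.33 = 0.2211
  Item 5: 0.62 * 0.38 = 0.2356
Sum(p_i * q_i) = 0.2491 + 0.2356 + 0.2176 + 0.2211 + 0.2356 = 1.159
KR-20 = (k/(k-1)) * (1 - Sum(p_i*q_i) / Var_total)
= (5/4) * (1 - 1.159/2.26)
= 1.25 * 0.4872
KR-20 = 0.609

0.609


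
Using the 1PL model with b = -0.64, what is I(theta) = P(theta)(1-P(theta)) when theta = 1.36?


P = 1/(1+exp(-(1.36--0.64))) = 0.8808
I = P*(1-P) = 0.8808 * 0.1192
I = 0.105

0.105


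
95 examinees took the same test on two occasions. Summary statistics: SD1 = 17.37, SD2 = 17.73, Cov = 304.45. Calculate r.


r = cov(X,Y) / (SD_X * SD_Y)
r = 304.45 / (17.37 * 17.73)
r = 304.45 / 307.9701
r = 0.9886

0.9886


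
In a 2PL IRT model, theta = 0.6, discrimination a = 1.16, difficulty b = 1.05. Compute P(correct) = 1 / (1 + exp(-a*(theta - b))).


a*(theta - b) = 1.16 * (0.6 - 1.05) = -0.522
exp(--0.522) = 1.6854
P = 1 / (1 + 1.6854)
P = 0.3724

0.3724


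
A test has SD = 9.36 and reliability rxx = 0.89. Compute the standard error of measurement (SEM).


SEM = SD * sqrt(1 - rxx)
SEM = 9.36 * sqrt(1 - 0.89)
SEM = 9.36 * sqrt(0.11) = 9.36 * 0.331662
SEM = 3.1044

3.1044


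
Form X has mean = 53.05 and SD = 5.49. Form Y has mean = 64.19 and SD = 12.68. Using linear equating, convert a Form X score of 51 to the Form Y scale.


slope = SD_Y / SD_X = 12.68 / 5.49 ~ 2.3097
intercept = mean_Y - slope * mean_X = 64.19 - (12.68 / 5.49) * 53.05 ~ -58.3371
Y = slope * X + intercept. To avoid rounding drift from the rounded slope/intercept, evaluate the equivalent form Y = mean_Y + SD_Y * (X - mean_X) / SD_X at full precision:
Y = 64.19 + 12.68 * (51 - 53.05) / 5.49
Y = 64.19 - 12.68 * 2.05 / 5.49
Y = 64.19 - 25.994 / 5.49
Y = 64.19 - 4.7348
Y = 59.4552

59.4552


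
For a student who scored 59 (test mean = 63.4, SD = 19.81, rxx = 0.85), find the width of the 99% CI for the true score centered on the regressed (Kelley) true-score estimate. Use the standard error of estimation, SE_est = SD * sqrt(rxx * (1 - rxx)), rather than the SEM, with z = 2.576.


True score estimate = 0.85*59 + 0.15*63.4 = 59.66
SE_est = SD * sqrt(rxx * (1 - rxx)) = 19.81 * sqrt(0.85 * 0.15) = 19.81 * sqrt(0.1275) = 7.073585
CI = T_est +/- z * SE_est, so width = 2 * z * SE_est = 2 * 2.576 * 7.073585
Width = 36.4431

36.4431


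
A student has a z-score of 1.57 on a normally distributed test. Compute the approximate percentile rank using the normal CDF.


CDF(z) = 0.5 * (1 + erf(z/sqrt(2)))
erf(1.1102) = 0.8836
CDF = 0.9418
Percentile rank = 0.9418 * 100 = 94.18

94.18


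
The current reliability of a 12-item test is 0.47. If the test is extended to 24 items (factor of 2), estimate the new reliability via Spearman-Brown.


r_new = (n * rxx) / (1 + (n-1) * rxx)
r_new = (2 * 0.47) / (1 + 1 * 0.47)
r_new = 0.94 / 1.47
r_new = 0.6395

0.6395


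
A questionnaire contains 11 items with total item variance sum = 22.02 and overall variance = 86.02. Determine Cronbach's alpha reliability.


alpha = (k/(k-1)) * (1 - sum(si^2)/s_total^2)
= (11/10) * (1 - 22.02/86.02)
alpha = 0.8184

0.8184


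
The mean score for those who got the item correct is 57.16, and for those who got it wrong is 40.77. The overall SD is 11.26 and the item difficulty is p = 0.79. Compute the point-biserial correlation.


q = 1 - p = 0.21
rpb = ((M1 - M0) / SD) * sqrt(p * q)
rpb = ((57.16 - 40.77) / 11.26) * sqrt(0.79 * 0.21)
rpb = 0.5929

0.5929


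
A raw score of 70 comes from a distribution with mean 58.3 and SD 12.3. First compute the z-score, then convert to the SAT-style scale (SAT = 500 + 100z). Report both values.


z = (X - mean) / SD = (70 - 58.3) / 12.3
z = 11.7 / 12.3
z = 0.9512
SAT-scale = SAT = 500 + 100z
Carry z at full precision (z = 11.7 / 12.3) into the conversion:
SAT-scale = 500 + 100 * (11.7 / 12.3) = 500 + 1170 / 12.3
SAT-scale = 500 + 95.122
SAT-scale = 595.122

595.122


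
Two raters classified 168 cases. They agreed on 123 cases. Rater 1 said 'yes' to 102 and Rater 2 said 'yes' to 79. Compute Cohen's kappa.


P_o = 123/168 = 0.732143
P_e = (102*79 + 66*89) / 28224 = 0.493622
kappa = (P_o - P_e) / (1 - P_e)
kappa = (0.732143 - 0.493622) / (1 - 0.493622)
kappa = 0.471

0.471


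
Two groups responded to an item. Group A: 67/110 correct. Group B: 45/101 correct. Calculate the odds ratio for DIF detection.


Odds_A = 67/43 = 1.5581
Odds_B = 45/56 = 0.8036
OR = Odds_A / Odds_B = 1.5581 / 0.8036
Exactly, OR = (67 * 56) / (43 * 45) = 3752 / 1935
OR = 1.939

1.939


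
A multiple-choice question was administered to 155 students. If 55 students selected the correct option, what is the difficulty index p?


Item difficulty p = number correct / total examinees
p = 55 / 155
p = 0.3548

0.3548


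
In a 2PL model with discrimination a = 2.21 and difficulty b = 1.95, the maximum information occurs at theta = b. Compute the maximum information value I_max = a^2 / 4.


For 2PL, max info at theta = b = 1.95
I_max = a^2 / 4 = 2.21^2 / 4
= 4.8841 / 4
I_max = 1.221

1.221


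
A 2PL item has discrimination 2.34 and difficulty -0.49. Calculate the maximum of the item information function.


For 2PL, max info at theta = b = -0.49
I_max = a^2 / 4 = 2.34^2 / 4
= 5.4756 / 4
I_max = 1.3689

1.3689


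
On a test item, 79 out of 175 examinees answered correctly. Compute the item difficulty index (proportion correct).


Item difficulty p = number correct / total examinees
p = 79 / 175
p = 0.4514

0.4514


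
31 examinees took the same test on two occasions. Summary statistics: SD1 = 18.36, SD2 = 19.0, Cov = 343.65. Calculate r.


r = cov(X,Y) / (SD_X * SD_Y)
r = 343.65 / (18.36 * 19.0)
r = 343.65 / 348.84
r = 0.9851

0.9851


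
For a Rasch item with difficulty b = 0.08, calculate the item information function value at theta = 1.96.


P = 1/(1+exp(-(1.96-0.08))) = 0.8676
I = P*(1-P) = 0.8676 * 0.1324
I = 0.1149

0.1149


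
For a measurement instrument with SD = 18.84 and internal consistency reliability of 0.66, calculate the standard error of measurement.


SEM = SD * sqrt(1 - rxx)
SEM = 18.84 * sqrt(1 - 0.66)
SEM = 18.84 * sqrt(0.34) = 18.84 * 0.583095
SEM = 10.9855

10.9855


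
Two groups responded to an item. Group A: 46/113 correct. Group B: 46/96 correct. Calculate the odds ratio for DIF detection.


Odds_A = 46/67 = 0.6866
Odds_B = 46/50 = 0.92
OR = Odds_A / Odds_B = 0.6866 / 0.92
Exactly, OR = (46 * 50) / (67 * 46) = 2300 / 3082
OR = 0.7463

0.7463


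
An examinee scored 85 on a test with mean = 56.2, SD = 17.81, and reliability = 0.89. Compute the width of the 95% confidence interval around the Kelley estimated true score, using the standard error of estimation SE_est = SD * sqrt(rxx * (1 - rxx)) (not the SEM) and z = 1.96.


True score estimate = 0.89*85 + 0.11*56.2 = 81.832
SE_est = SD * sqrt(rxx * (1 - rxx)) = 17.81 * sqrt(0.89 * 0.11) = 17.81 * sqrt(0.0979) = 5.572567
CI = T_est +/- z * SE_est, so width = 2 * z * SE_est = 2 * 1.96 * 5.572567
Width = 21.8445

21.8445


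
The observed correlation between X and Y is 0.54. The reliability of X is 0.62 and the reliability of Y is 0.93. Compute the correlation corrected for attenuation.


r_corrected = rxy / sqrt(rxx * ryy)
= 0.54 / sqrt(0.62 * 0.93)
= 0.54 / sqrt(0.5766)
= 0.54 / 0.759342
r_corrected = 0.7111

0.7111


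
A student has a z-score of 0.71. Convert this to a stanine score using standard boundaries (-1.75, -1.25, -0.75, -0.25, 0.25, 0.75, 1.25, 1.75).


Stanine boundaries: [-1.75, -1.25, -0.75, -0.25, 0.25, 0.75, 1.25, 1.75]
z = 0.71
Check each boundary:
  z >= -1.75 -> could be stanine 2
  z >= -1.25 -> could be stanine 3
  z >= -0.75 -> could be stanine 4
  z >= -0.25 -> could be stanine 5
  z >= 0.25 -> could be stanine 6
  z < 0.75
  z < 1.25
  z < 1.75
Highest qualifying boundary gives stanine = 6

6


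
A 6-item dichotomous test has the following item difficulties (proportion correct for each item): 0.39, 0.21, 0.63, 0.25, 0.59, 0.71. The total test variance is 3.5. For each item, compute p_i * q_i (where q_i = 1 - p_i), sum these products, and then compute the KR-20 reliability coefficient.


For each item, compute p_i * q_i:
  Item 1: 0.39 * 0.61 = 0.2379
  Item 2: 0.21 * 0.79 = 0.1659
  Item 3: 0.63 * 0.37 = 0.2331
  Item 4: 0.25 * 0.75 = 0.1875
  Item 5: 0.59 * 0.41 = 0.2419
  Item 6: 0.71 * 0.29 = 0.2059
Sum(p_i * q_i) = 0.2379 + 0.1659 + 0.2331 + 0.1875 + 0.2419 + 0.2059 = 1.2722
KR-20 = (k/(k-1)) * (1 - Sum(p_i*q_i) / Var_total)
= (6/5) * (1 - 1.2722/3.5)
= 1.2 * 0.6365
KR-20 = 0.7638

0.7638


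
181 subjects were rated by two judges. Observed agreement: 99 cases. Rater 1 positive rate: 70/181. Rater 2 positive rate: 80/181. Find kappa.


P_o = 99/181 = 0.546961
P_e = (70*80 + 111*101) / 32761 = 0.513141
kappa = (P_o - P_e) / (1 - P_e)
kappa = (0.546961 - 0.513141) / (1 - 0.513141)
kappa = 0.0695

0.0695
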